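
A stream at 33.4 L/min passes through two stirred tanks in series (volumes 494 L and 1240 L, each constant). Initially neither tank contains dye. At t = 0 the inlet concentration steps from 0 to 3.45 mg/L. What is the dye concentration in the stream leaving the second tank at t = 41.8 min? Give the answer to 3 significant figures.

1.73 mg/L

Time constants: τᵢ = Vᵢ/Q for each well-mixed tank.
τ₁ = 494/33.4 = 14.790 min; τ₂ = 1240/33.4 = 37.126 min.
Solving the cascade with C₁(0)=C₂(0)=0 gives C₂(t) = C_in[1 − (τ₁ e^(−t/τ₁) − τ₂ e^(−t/τ₂))/(τ₁ − τ₂)].
At t = 41.8: e^(−t/τ₁) = 0.059240, e^(−t/τ₂) = 0.32436.
C₂ = 3.45·[1 − (14.790·0.059240 − 37.126·0.32436)/(-22.335)] = 3.45·0.50008 = 1.7253 mg/L.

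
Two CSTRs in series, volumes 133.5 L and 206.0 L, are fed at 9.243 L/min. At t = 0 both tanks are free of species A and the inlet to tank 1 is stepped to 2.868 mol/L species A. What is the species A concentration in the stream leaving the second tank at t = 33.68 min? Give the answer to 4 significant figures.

1.583 mol/L

Species balance on tank i: dCᵢ/dt = (Cᵢ₋₁ − Cᵢ)/τᵢ with τᵢ = Vᵢ/Q.
τ₁ = 133.5/9.243 = 14.4434 min; τ₂ = 206.0/9.243 = 22.2871 min.
Solving the cascade with C₁(0)=C₂(0)=0 gives C₂(t) = C_in[1 − (τ₁ e^(−t/τ₁) − τ₂ e^(−t/τ₂))/(τ₁ − τ₂)].
At t = 33.68: e^(−t/τ₁) = 0.0971143, e^(−t/τ₂) = 0.220648.
C₂ = 2.868·[1 − (14.4434·0.0971143 − 22.2871·0.220648)/(-7.84377)] = 2.868·0.551879 = 1.58279 mol/L.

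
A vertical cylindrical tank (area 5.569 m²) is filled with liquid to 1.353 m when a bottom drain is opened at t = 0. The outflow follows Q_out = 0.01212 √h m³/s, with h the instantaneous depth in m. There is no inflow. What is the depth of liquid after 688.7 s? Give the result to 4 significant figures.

0.1712 m

Mass balance (ρ constant): A dh/dt = −0.01212 √h.
This is separable: 2 d(√h)/dt = −0.01212/A, so √h = √h₀ − (0.01212/(2A)) t.
√h = √1.353 − 0.01212·688.7/(2·5.569) = 1.16319 − 0.749420 = 0.413765.
h = 0.413765² = 0.171201 m.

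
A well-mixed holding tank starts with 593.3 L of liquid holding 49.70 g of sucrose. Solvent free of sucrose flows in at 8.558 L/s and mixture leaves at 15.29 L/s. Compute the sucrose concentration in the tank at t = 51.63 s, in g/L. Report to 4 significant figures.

0.02732 g/L

Let m(t) be the amount of sucrose. Volume: V(t) = V₀ + (Q_in − Q_out) t = 593.3 − 6.73200 t; V(51.63) = 245.727 L.
No sucrose enters, so dm/dt = −Q_out · (m/V).
Separate: dm/m = −Q_out dt/V(t) ⇒ ln(m/m₀) = −(Q_out/(Q_in−Q_out)) ln(V/V₀).
m = m₀ (V₀/V)^(Q_out/(Q_in−Q_out)) = 49.70 × (593.3/245.727)^(-2.27124) = 6.71237 g.
C = m/V = 6.71237/245.727 = 0.0273164 g/L.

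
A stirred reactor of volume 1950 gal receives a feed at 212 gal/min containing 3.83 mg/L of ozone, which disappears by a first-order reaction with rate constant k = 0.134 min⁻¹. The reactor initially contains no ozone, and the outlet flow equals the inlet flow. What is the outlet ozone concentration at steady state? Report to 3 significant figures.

V dC/dt = Q(C_in − C) − k V C.
Steady state (dC/dt = 0): C_ss = Q C_in/(Q + kV) = C_in/(1 + kV/Q).
C_ss = 212·3.83/(212 + 0.134·1950) = 811.96/473.30 = 1.7155 mg/L.

1.72 mg/L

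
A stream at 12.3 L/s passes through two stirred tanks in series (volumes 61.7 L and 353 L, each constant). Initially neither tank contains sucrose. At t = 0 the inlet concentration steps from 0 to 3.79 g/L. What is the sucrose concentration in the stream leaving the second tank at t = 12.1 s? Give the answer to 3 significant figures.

0.849 g/L

Each tank obeys Vᵢ dCᵢ/dt = Q(Cᵢ₋₁ − Cᵢ), so τᵢ = Vᵢ/Q.
τ₁ = 61.7/12.3 = 5.0163 s; τ₂ = 353/12.3 = 28.699 s.
Tank 1: C₁ = C_in(1 − e^(−t/τ₁)). Tank 2 (τ₁ ≠ τ₂): C₂ = C_in[1 − (τ₁ e^(−t/τ₁) − τ₂ e^(−t/τ₂))/(τ₁ − τ₂)].
At t = 12.1: e^(−t/τ₁) = 0.089622, e^(−t/τ₂) = 0.65599.
C₂ = 3.79·[1 − (5.0163·0.089622 − 28.699·0.65599)/(-23.683)] = 3.79·0.22405 = 0.84916 g/L.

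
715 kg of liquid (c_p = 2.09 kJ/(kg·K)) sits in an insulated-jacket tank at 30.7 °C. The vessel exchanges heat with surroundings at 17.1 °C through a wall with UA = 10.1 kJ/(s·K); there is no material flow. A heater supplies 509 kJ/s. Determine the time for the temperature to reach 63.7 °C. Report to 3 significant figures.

Lumped-capacitance energy balance: M c_p dT/dt = UA(T_amb − T) + Q̇.
τ = M c_p/UA = 147.96 s; T_ss = T_amb + Q̇/UA = 17.1 + 509/10.1 = 67.496 °C.
T(t) = T_ss + (T₀ − T_ss)e^(−t/τ); set T = 63.7:
t = −τ ln[(T − T_ss)/(T₀ − T_ss)] = −147.96 · ln(0.10316) = 336.07 s.

336 s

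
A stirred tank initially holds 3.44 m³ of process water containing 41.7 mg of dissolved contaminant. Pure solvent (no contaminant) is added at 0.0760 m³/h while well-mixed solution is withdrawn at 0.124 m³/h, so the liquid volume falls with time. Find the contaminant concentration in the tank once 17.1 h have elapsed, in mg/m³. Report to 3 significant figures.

Let m(t) be the amount of contaminant. Volume: V(t) = V₀ + (Q_in − Q_out) t = 3.44 − 0.048000 t; V(17.1) = 2.6192 m³.
No contaminant enters, so dm/dt = −Q_out · (m/V).
dm/m = −Q_out dt/(V₀ − 0.048000 t); integrating gives ln(m/m₀) = −(Q_out/(Q_in−Q_out)) ln(V/V₀).
m = m₀ (V₀/V)^(Q_out/(Q_in−Q_out)) = 41.7 × (3.44/2.6192)^(-2.5833) = 20.620 mg.
C = m/V = 20.620/2.6192 = 7.8728 mg/m³.

7.87 mg/m³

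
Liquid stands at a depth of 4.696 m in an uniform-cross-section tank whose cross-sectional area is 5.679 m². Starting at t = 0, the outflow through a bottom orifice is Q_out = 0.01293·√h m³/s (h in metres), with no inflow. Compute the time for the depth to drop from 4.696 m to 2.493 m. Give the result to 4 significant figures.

516.6 s

With no inflow, A dh/dt = −0.01293 √h.
This is separable: 2 d(√h)/dt = −0.01293/A, so √h = √h₀ − (0.01293/(2A)) t.
t = 2A(√h₀ − √h)/0.01293 = 2·5.679·(√4.696 − √2.493)/0.01293
  = 11.3580 × (2.16703 − 1.57892) / 0.01293 = 516.602 s.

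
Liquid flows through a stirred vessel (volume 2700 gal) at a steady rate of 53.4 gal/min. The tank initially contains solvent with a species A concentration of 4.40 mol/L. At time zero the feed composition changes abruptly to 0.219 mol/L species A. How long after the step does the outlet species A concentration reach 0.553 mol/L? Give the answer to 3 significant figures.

Species balance: V dC/dt = Q(C_in − C) ⇒ τ = V/Q = 50.562 min.
C(t) = C_in + (C₀ − C_in) e^(−t/τ). Set C = 0.553 and solve for t:
e^(−t/τ) = (C − C_in)/(C₀ − C_in) = (0.553 − 0.219)/(4.40 − 0.219) = 0.079885
t = −τ ln(…) = 50.562 × 2.5272 = 127.78 min.

128 min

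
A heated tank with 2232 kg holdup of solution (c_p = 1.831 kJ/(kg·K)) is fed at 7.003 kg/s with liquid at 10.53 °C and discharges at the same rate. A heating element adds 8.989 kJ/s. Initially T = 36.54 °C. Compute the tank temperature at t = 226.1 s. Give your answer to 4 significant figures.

M c_p dT/dt = ṁ c_p (T_in − T) + Q̇.
τ = M/ṁ = 318.721 s; T_ss = T_in + Q̇/(ṁ c_p) = 10.53 + 8.989/(7.003·1.831) = 11.2310 °C.
This is linear first-order; T(t) = T_ss + (T₀ − T_ss) e^(−t/τ).
T(226.1) = 11.2310 + (25.3090)·e^(−226.1/318.721) = 11.2310 + (25.3090)·0.491940 = 23.6815 °C.

23.68 °C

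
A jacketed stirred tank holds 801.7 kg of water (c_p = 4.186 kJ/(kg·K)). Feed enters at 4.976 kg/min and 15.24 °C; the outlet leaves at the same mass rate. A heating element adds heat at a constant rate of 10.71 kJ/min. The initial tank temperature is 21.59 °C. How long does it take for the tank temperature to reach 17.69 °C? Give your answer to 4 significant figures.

177.8 min

M c_p dT/dt = ṁ c_p (T_in − T) + Q̇.
τ = M/ṁ = 161.113 min; T_ss = T_in + Q̇/(ṁ c_p) = 15.7542 °C.
T(t) = T_ss + (T₀ − T_ss) e^(−t/τ). Set T = 17.69:
e^(−t/τ) = (17.69 − 15.7542)/(21.59 − 15.7542) = 0.331714
t = −161.113 · ln(0.331714) = 177.786 min.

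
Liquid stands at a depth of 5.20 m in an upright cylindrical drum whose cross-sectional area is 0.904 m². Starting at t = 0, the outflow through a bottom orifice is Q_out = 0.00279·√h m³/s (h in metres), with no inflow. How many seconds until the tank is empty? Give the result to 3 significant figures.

A dh/dt = −Q_out = −0.00279 √h.
Separate and integrate: 2(√h − √h₀) = −(0.00279/A) t.
Tank is empty when √h = 0: t_empty = 2A√h₀/0.00279.
t_empty = 2·0.904·√5.20/0.00279 = 1.8080·2.2804/0.00279 = 1477.7 s.

1480 s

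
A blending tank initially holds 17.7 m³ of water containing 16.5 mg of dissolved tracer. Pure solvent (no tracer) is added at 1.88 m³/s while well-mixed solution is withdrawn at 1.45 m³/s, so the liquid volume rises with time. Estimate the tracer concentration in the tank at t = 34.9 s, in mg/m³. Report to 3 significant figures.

Let m(t) be the amount of tracer. Volume: V(t) = V₀ + (Q_in − Q_out) t = 17.7 + 0.43000 t; V(34.9) = 32.707 m³.
No tracer enters, so dm/dt = −Q_out · (m/V).
dm/m = −Q_out dt/(V₀ + 0.43000 t); integrating gives ln(m/m₀) = −(Q_out/(Q_in−Q_out)) ln(V/V₀).
m = m₀ (V₀/V)^(Q_out/(Q_in−Q_out)) = 16.5 × (17.7/32.707)^(3.3721) = 2.0809 mg.
C = m/V = 2.0809/32.707 = 0.063623 mg/m³.

0.0636 mg/m³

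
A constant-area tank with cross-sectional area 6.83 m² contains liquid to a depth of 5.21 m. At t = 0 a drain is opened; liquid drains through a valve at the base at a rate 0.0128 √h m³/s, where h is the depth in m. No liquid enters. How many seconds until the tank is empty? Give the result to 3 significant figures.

2440 s

With no inflow, A dh/dt = −0.0128 √h.
∫ h^(−1/2) dh = −(0.0128/A) ∫ dt, giving 2√h = 2√h₀ − (0.0128/A) t.
Set h = 0: 2√h₀ = (0.0128/A) t_empty ⇒ t_empty = 2A√h₀/0.0128.
t_empty = 2·6.83·√5.21/0.0128 = 13.660·2.2825/0.0128 = 2435.9 s.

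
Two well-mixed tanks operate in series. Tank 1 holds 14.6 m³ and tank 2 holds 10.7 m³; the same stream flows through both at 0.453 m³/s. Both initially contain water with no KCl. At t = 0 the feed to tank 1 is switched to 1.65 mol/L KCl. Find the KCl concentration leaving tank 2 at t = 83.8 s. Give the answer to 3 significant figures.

Each tank obeys Vᵢ dCᵢ/dt = Q(Cᵢ₋₁ − Cᵢ), so τᵢ = Vᵢ/Q.
τ₁ = 14.6/0.453 = 32.230 s; τ₂ = 10.7/0.453 = 23.620 s.
Solving the cascade with C₁(0)=C₂(0)=0 gives C₂(t) = C_in[1 − (τ₁ e^(−t/τ₁) − τ₂ e^(−t/τ₂))/(τ₁ − τ₂)].
At t = 83.8: e^(−t/τ₁) = 0.074266, e^(−t/τ₂) = 0.028788.
C₂ = 1.65·[1 − (32.230·0.074266 − 23.620·0.028788)/(8.6093)] = 1.65·0.80096 = 1.3216 mol/L.

1.32 mol/L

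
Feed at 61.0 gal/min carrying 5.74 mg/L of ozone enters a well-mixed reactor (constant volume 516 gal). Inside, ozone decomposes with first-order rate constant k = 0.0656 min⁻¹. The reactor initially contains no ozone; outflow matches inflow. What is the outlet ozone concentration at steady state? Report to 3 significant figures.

Accumulation = in − out − consumed: V dC/dt = Q C_in − Q C − k V C.
At steady state: 0 = Q C_in − (Q + kV) C_ss, so C_ss = Q C_in/(Q + kV).
C_ss = 61.0·5.74/(61.0 + 0.0656·516) = 350.14/94.850 = 3.6915 mg/L.

3.69 mg/L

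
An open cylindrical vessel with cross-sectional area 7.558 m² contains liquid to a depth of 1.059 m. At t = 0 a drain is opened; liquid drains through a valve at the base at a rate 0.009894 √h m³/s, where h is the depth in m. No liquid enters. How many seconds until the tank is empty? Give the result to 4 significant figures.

1572 s

Unsteady balance on liquid volume: A dh/dt = −0.009894 √h.
This is separable: 2 d(√h)/dt = −0.009894/A, so √h = √h₀ − (0.009894/(2A)) t.
Set h = 0: 2√h₀ = (0.009894/A) t_empty ⇒ t_empty = 2A√h₀/0.009894.
t_empty = 2·7.558·√1.059/0.009894 = 15.1160·1.02908/0.009894 = 1572.22 s.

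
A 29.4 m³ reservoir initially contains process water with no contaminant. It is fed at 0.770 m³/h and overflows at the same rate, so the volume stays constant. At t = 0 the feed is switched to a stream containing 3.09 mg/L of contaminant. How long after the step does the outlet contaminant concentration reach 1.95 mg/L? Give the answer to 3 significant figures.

Transient balance on the dissolved component: V dC/dt = Q(C_in − C), so τ = V/Q = 38.182 h.
C(t) = C_in + (C₀ − C_in) e^(−t/τ). Set C = 1.95 and solve for t:
e^(−t/τ) = (C − C_in)/(C₀ − C_in) = (1.95 − 3.09)/(0 − 3.09) = 0.36893
t = −τ ln(…) = 38.182 × 0.99714 = 38.073 h.

38.1 h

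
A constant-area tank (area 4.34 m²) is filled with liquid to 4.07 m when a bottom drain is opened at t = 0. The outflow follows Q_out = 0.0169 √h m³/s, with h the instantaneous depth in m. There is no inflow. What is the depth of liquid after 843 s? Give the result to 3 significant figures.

Accumulation of liquid (constant cross-section A): A dh/dt = −0.0169 √h.
Separate and integrate: 2(√h − √h₀) = −(0.0169/A) t.
√h = √4.07 − 0.0169·843/(2·4.34) = 2.0174 − 1.6413 = 0.37610.
h = 0.37610² = 0.14145 m.

0.141 m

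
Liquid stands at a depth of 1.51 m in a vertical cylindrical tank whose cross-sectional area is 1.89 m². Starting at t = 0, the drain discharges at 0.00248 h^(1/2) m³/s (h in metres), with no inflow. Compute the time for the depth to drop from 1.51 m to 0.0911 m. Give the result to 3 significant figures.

Volume balance on the tank: A dh/dt = −0.00248 √h.
Separate and integrate: 2(√h − √h₀) = −(0.00248/A) t.
t = 2A(√h₀ − √h)/0.00248 = 2·1.89·(√1.51 − √0.0911)/0.00248
  = 3.7800 × (1.2288 − 0.30183) / 0.00248 = 1412.9 s.

1410 s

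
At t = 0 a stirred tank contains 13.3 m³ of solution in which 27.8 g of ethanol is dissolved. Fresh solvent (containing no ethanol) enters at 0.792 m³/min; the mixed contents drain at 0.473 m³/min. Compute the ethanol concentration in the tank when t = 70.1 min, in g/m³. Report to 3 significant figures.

Let m(t) be the amount of ethanol. Volume: V(t) = V₀ + (Q_in − Q_out) t = 13.3 + 0.31900 t; V(70.1) = 35.662 m³.
No ethanol enters, so dm/dt = −Q_out · (m/V).
dm/m = −Q_out dt/(V₀ + 0.31900 t); integrating gives ln(m/m₀) = −(Q_out/(Q_in−Q_out)) ln(V/V₀).
m = m₀ (V₀/V)^(Q_out/(Q_in−Q_out)) = 27.8 × (13.3/35.662)^(1.4828) = 6.4402 g.
C = m/V = 6.4402/35.662 = 0.18059 g/m³.

0.181 g/m³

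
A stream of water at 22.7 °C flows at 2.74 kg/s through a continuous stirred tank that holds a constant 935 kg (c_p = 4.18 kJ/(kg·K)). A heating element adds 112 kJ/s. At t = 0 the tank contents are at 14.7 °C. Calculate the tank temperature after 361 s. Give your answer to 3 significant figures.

Energy balance: M c_p dT/dt = ṁ c_p (T_in − T) + 112.
Rearrange: dT/dt = (T_ss − T)/τ with τ = M/ṁ = 341.24 s and T_ss = T_in + Q̇/(ṁ c_p) = 32.479 °C.
Solution: T(t) = T_ss + (T₀ − T_ss) e^(−t/τ).
T(361) = 32.479 + (-17.779)·e^(−361/341.24) = 32.479 + (-17.779)·0.34718 = 26.306 °C.

26.3 °C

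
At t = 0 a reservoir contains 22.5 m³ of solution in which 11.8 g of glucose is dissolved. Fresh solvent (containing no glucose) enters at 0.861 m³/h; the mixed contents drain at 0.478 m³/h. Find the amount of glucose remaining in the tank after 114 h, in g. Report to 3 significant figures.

3.07 g

Total volume: dV/dt = Q_in − Q_out = 0.38300 m³/h, so V(t) = 22.5 + 0.38300 t and V(114) = 66.162 m³.
No glucose enters, so dm/dt = −Q_out · (m/V).
Separate: dm/m = −Q_out dt/V(t) ⇒ ln(m/m₀) = −(Q_out/(Q_in−Q_out)) ln(V/V₀).
m = m₀ (V₀/V)^(Q_out/(Q_in−Q_out)) = 11.8 × (22.5/66.162)^(1.2480) = 3.0709 g.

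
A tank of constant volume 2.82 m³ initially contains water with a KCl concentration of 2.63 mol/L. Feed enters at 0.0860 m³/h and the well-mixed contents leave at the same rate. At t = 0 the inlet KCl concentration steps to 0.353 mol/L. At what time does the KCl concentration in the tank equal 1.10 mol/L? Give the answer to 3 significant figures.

Species balance on the tank: V dC/dt = Q(C_in − C), so τ = V/Q = 32.791 h.
C(t) = C_in + (C₀ − C_in) e^(−t/τ). Set C = 1.10 and solve for t:
e^(−t/τ) = (C − C_in)/(C₀ − C_in) = (1.10 − 0.353)/(2.63 − 0.353) = 0.32806
t = −τ ln(…) = 32.791 × 1.1145 = 36.547 h.

36.5 h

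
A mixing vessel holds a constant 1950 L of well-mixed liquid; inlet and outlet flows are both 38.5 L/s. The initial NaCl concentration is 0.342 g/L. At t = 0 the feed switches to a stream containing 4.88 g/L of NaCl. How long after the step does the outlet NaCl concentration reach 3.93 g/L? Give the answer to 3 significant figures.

79.2 s

Species balance: V dC/dt = Q(C_in − C) ⇒ τ = V/Q = 50.649 s.
C(t) = C_in + (C₀ − C_in) e^(−t/τ). Set C = 3.93 and solve for t:
e^(−t/τ) = (C − C_in)/(C₀ − C_in) = (3.93 − 4.88)/(0.342 − 4.88) = 0.20934
t = −τ ln(…) = 50.649 × 1.5638 = 79.204 s.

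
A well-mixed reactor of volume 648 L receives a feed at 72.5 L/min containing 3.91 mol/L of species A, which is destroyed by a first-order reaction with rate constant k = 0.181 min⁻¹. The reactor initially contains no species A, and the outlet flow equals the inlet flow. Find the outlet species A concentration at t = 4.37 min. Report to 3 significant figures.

Species balance: V dC/dt = Q C_in − Q C − k V C.
This is linear with rate a = Q/V + k = 0.29288 min⁻¹.
C_ss = Q C_in/(Q + kV) = 1.4936 mol/L; C(t) = C_ss + (C₀ − C_ss) e^(−a t).
C(4.37) = 1.4936 + (-1.4936)·e^(−0.29288·4.37) = 1.4936 + (-1.4936)·0.27807 = 1.0783 mol/L.

1.08 mol/L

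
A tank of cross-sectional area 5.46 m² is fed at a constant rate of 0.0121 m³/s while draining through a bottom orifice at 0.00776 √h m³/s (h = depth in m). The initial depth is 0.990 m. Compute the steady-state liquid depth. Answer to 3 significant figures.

2.43 m

Unsteady balance on liquid volume: A dh/dt = Q_in − 0.00776 √h. At steady state dh/dt = 0:
Q_in = 0.00776 √h_ss ⇒ √h_ss = 0.0121/0.00776 = 1.5593.
h_ss = 1.5593² = 2.4313 m. (Since h₀ = 0.990 m < h_ss, the level will rise toward this value.)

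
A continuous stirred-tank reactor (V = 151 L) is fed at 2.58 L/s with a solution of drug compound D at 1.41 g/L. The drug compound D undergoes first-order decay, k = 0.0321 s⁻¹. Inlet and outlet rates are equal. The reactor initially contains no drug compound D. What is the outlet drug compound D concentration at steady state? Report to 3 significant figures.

0.490 g/L

V dC/dt = Q(C_in − C) − k V C.
Steady state (dC/dt = 0): C_ss = Q C_in/(Q + kV) = C_in/(1 + kV/Q).
C_ss = 2.58·1.41/(2.58 + 0.0321·151) = 3.6378/7.4271 = 0.48980 g/L.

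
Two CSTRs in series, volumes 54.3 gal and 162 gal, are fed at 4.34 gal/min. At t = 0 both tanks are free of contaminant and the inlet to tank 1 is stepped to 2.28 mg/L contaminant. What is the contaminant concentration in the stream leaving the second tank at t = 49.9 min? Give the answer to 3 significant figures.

1.40 mg/L

Each tank obeys Vᵢ dCᵢ/dt = Q(Cᵢ₋₁ − Cᵢ), so τᵢ = Vᵢ/Q.
τ₁ = 54.3/4.34 = 12.512 min; τ₂ = 162/4.34 = 37.327 min.
Tank 1: C₁ = C_in(1 − e^(−t/τ₁)). Tank 2 (τ₁ ≠ τ₂): C₂ = C_in[1 − (τ₁ e^(−t/τ₁) − τ₂ e^(−t/τ₂))/(τ₁ − τ₂)].
At t = 49.9: e^(−t/τ₁) = 0.018531, e^(−t/τ₂) = 0.26268.
C₂ = 2.28·[1 − (12.512·0.018531 − 37.327·0.26268)/(-24.816)] = 2.28·0.61423 = 1.4004 mg/L.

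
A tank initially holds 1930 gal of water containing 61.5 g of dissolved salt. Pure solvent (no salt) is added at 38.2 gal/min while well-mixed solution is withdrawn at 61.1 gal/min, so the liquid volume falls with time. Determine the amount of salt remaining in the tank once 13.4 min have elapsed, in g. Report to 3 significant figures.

38.7 g

Total volume: dV/dt = Q_in − Q_out = -22.900 gal/min, so V(t) = 1930 − 22.900 t and V(13.4) = 1623.1 gal.
Species balance (pure solvent in): dm/dt = −Q_out · m/V(t).
Separate: dm/m = −Q_out dt/V(t) ⇒ ln(m/m₀) = −(Q_out/(Q_in−Q_out)) ln(V/V₀).
m = m₀ (V₀/V)^(Q_out/(Q_in−Q_out)) = 61.5 × (1930/1623.1)^(-2.6681) = 38.746 g.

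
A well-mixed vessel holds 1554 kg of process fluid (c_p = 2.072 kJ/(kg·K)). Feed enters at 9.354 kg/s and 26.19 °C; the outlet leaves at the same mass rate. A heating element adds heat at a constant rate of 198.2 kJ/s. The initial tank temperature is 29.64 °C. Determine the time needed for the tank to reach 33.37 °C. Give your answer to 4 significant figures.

132.8 s

M c_p dT/dt = ṁ c_p (T_in − T) + Q̇.
τ = M/ṁ = 166.132 s; T_ss = T_in + Q̇/(ṁ c_p) = 36.4163 °C.
T(t) = T_ss + (T₀ − T_ss) e^(−t/τ). Set T = 33.37:
e^(−t/τ) = (33.37 − 36.4163)/(29.64 − 36.4163) = 0.449548
t = −166.132 · ln(0.449548) = 132.825 s.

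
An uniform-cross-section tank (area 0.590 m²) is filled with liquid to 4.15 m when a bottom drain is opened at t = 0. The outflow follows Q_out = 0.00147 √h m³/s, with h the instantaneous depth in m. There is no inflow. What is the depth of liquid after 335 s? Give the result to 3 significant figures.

With no inflow, A dh/dt = −0.00147 √h.
∫ h^(−1/2) dh = −(0.00147/A) ∫ dt, giving 2√h = 2√h₀ − (0.00147/A) t.
√h = √4.15 − 0.00147·335/(2·0.590) = 2.0372 − 0.41733 = 1.6198.
h = 1.6198² = 2.6238 m.

2.62 m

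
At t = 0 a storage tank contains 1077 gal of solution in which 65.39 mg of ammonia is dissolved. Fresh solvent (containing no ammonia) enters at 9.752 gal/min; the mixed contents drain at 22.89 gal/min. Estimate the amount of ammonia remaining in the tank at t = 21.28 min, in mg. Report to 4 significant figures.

38.73 mg

Let m(t) be the amount of ammonia. Volume: V(t) = V₀ + (Q_in − Q_out) t = 1077 − 13.1380 t; V(21.28) = 797.423 gal.
Solute balance: dm/dt = 0 − Q_out C = −Q_out m/V(t).
Separate: dm/m = −Q_out dt/V(t) ⇒ ln(m/m₀) = −(Q_out/(Q_in−Q_out)) ln(V/V₀).
m = m₀ (V₀/V)^(Q_out/(Q_in−Q_out)) = 65.39 × (1077/797.423)^(-1.74227) = 38.7345 mg.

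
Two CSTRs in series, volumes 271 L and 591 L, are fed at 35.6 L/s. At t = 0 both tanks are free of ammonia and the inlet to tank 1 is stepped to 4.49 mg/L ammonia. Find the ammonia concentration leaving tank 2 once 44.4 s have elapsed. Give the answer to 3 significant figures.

Each tank obeys Vᵢ dCᵢ/dt = Q(Cᵢ₋₁ − Cᵢ), so τᵢ = Vᵢ/Q.
τ₁ = 271/35.6 = 7.6124 s; τ₂ = 591/35.6 = 16.601 s.
Tank 1: C₁ = C_in(1 − e^(−t/τ₁)). Tank 2 (τ₁ ≠ τ₂): C₂ = C_in[1 − (τ₁ e^(−t/τ₁) − τ₂ e^(−t/τ₂))/(τ₁ − τ₂)].
At t = 44.4: e^(−t/τ₁) = 0.0029304, e^(−t/τ₂) = 0.068940.
C₂ = 4.49·[1 − (7.6124·0.0029304 − 16.601·0.068940)/(-8.9888)] = 4.49·0.87516 = 3.9295 mg/L.

3.93 mg/L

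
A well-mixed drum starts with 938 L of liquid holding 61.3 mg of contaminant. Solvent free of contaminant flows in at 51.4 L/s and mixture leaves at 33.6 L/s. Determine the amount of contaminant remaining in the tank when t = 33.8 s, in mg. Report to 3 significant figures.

24.1 mg

Total volume: dV/dt = Q_in − Q_out = 17.800 L/s, so V(t) = 938 + 17.800 t and V(33.8) = 1539.6 L.
No contaminant enters, so dm/dt = −Q_out · (m/V).
dm/m = −Q_out dt/(V₀ + 17.800 t); integrating gives ln(m/m₀) = −(Q_out/(Q_in−Q_out)) ln(V/V₀).
m = m₀ (V₀/V)^(Q_out/(Q_in−Q_out)) = 61.3 × (938/1539.6)^(1.8876) = 24.055 mg.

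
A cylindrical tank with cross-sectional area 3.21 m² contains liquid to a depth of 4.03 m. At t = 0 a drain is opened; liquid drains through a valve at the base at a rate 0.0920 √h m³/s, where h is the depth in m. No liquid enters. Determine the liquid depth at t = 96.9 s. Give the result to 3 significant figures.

0.383 m

A dh/dt = −Q_out = −0.0920 √h.
∫ h^(−1/2) dh = −(0.0920/A) ∫ dt, giving 2√h = 2√h₀ − (0.0920/A) t.
√h = √4.03 − 0.0920·96.9/(2·3.21) = 2.0075 − 1.3886 = 0.61889.
h = 0.61889² = 0.38302 m.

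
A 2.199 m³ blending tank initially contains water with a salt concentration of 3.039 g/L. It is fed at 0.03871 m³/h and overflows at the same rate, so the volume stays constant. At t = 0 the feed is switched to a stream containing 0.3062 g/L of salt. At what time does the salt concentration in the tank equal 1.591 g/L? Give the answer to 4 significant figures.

42.87 h

Accumulation = in − out for the solute gives V dC/dt = Q(C_in − C), so τ = V/Q = 56.8070 h.
C(t) = C_in + (C₀ − C_in) e^(−t/τ). Set C = 1.591 and solve for t:
e^(−t/τ) = (C − C_in)/(C₀ − C_in) = (1.591 − 0.3062)/(3.039 − 0.3062) = 0.470141
t = −τ ln(…) = 56.8070 × 0.754724 = 42.8736 h.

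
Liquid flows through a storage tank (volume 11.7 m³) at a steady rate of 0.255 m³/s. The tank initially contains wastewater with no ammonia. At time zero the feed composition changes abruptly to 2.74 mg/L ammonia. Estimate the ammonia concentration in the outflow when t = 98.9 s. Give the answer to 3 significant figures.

Transient balance on the dissolved component: V dC/dt = Q(C_in − C).
Rewrite as dC/dt + C/τ = C_in/τ, τ = V/Q = 45.882 s.
C approaches C_in exponentially: C(t) = C_in + (C₀ − C_in) e^(−t/τ).
C(98.9) = 2.74 + (0 − 2.74)·e^(−98.9/45.882) = 2.74 + (-2.7400)·0.11584 = 2.4226 mg/L.

2.42 mg/L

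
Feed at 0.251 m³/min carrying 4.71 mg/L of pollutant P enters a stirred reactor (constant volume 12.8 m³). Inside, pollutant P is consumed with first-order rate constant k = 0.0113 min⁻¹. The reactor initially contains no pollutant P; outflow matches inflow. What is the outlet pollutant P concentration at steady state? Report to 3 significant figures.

Species balance: V dC/dt = Q C_in − Q C − k V C.
Steady state (dC/dt = 0): C_ss = Q C_in/(Q + kV) = C_in/(1 + kV/Q).
C_ss = 0.251·4.71/(0.251 + 0.0113·12.8) = 1.1822/0.39564 = 2.9881 mg/L.

2.99 mg/L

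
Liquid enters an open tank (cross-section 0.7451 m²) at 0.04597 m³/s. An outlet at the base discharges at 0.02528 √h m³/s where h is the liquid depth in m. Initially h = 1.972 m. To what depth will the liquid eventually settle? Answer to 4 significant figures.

3.307 m

Level balance: A dh/dt = 0.04597 − 0.02528 √h. Setting dh/dt = 0:
Q_in = 0.02528 √h_ss ⇒ √h_ss = 0.04597/0.02528 = 1.81843.
h_ss = 1.81843² = 3.30670 m. (Since h₀ = 1.972 m < h_ss, the level will rise toward this value.)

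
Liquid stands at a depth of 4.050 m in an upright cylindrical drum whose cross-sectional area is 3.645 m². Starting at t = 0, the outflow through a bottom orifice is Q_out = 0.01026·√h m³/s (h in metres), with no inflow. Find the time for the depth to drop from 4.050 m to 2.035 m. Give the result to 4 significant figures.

416.3 s

Mass balance (ρ constant): A dh/dt = −0.01026 √h.
Separate and integrate: 2(√h − √h₀) = −(0.01026/A) t.
t = 2A(√h₀ − √h)/0.01026 = 2·3.645·(√4.050 − √2.035)/0.01026
  = 7.29000 × (2.01246 − 1.42653) / 0.01026 = 416.316 s.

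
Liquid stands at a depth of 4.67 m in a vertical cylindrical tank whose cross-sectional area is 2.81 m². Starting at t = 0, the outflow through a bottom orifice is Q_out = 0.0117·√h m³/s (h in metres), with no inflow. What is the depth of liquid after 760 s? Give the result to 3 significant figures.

With no inflow, A dh/dt = −0.0117 √h.
This is separable: 2 d(√h)/dt = −0.0117/A, so √h = √h₀ − (0.0117/(2A)) t.
√h = √4.67 − 0.0117·760/(2·2.81) = 2.1610 − 1.5822 = 0.57881.
h = 0.57881² = 0.33502 m.

0.335 m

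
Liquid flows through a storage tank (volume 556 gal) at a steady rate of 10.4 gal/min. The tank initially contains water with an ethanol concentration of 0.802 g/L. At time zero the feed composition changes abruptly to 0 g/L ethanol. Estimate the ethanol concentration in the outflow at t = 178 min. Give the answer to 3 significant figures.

0.0287 g/L

Mass balance on the solute (V constant): V dC/dt = Q(C_in − C).
Rewrite as dC/dt + C/τ = C_in/τ, τ = V/Q = 53.462 min.
C approaches C_in exponentially: C(t) = C_in + (C₀ − C_in) e^(−t/τ).
C(178) = 0 + (0.802 − 0)·e^(−178/53.462) = 0 + (0.80200)·0.035811 = 0.028721 g/L.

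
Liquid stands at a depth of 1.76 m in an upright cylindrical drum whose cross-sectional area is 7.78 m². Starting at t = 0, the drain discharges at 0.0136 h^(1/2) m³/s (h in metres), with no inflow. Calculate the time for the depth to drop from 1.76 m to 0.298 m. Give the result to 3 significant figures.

893 s

A dh/dt = −Q_out = −0.0136 √h.
Separate and integrate: 2(√h − √h₀) = −(0.0136/A) t.
t = 2A(√h₀ − √h)/0.0136 = 2·7.78·(√1.76 − √0.298)/0.0136
  = 15.560 × (1.3266 − 0.54589) / 0.0136 = 893.28 s.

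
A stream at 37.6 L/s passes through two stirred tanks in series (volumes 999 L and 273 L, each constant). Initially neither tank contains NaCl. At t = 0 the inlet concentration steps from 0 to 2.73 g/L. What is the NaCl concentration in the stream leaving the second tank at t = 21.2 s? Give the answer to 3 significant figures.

1.09 g/L

Species balance on tank i: dCᵢ/dt = (Cᵢ₋₁ − Cᵢ)/τᵢ with τᵢ = Vᵢ/Q.
τ₁ = 999/37.6 = 26.569 s; τ₂ = 273/37.6 = 7.2606 s.
Solving the cascade with C₁(0)=C₂(0)=0 gives C₂(t) = C_in[1 − (τ₁ e^(−t/τ₁) − τ₂ e^(−t/τ₂))/(τ₁ − τ₂)].
At t = 21.2: e^(−t/τ₁) = 0.45027, e^(−t/τ₂) = 0.053942.
C₂ = 2.73·[1 − (26.569·0.45027 − 7.2606·0.053942)/(19.309)] = 2.73·0.40070 = 1.0939 g/L.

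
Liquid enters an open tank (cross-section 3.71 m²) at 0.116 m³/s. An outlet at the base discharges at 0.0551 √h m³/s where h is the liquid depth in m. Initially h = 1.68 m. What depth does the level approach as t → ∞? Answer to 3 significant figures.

4.43 m

Volume balance on the tank: A dh/dt = Q_in − 0.0551 √h. At steady state dh/dt = 0:
Q_in = 0.0551 √h_ss ⇒ √h_ss = 0.116/0.0551 = 2.1053.
h_ss = 2.1053² = 4.4321 m. (Since h₀ = 1.68 m < h_ss, the level will rise toward this value.)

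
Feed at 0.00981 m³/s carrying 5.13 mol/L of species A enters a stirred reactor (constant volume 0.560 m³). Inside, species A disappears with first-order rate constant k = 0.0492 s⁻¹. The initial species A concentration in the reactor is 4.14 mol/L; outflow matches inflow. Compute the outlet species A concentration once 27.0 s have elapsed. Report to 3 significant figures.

V dC/dt = Q(C_in − C) − k V C.
dC/dt = (Q/V) C_in − (Q/V + k) C; effective rate a = Q/V + k = 0.017518 + 0.0492 = 0.066718 s⁻¹.
C_ss = Q C_in/(Q + kV) = 1.3470 mol/L; C(t) = C_ss + (C₀ − C_ss) e^(−a t).
C(27.0) = 1.3470 + (2.7930)·e^(−0.066718·27.0) = 1.3470 + (2.7930)·0.16507 = 1.8080 mol/L.

1.81 mol/L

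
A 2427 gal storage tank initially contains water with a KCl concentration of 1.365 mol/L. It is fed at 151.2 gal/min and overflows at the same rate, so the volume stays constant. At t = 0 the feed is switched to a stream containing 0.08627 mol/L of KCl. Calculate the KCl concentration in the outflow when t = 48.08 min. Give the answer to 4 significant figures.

0.1502 mol/L

Accumulation = in − out for the solute gives V dC/dt = Q(C_in − C).
So dC/dt = (C_in − C)/τ with τ = V/Q = 2427/151.2 = 16.0516 min.
C approaches C_in exponentially: C(t) = C_in + (C₀ − C_in) e^(−t/τ).
C(48.08) = 0.08627 + (1.365 − 0.08627)·e^(−48.08/16.0516) = 0.08627 + (1.27873)·0.0500195 = 0.150231 mol/L.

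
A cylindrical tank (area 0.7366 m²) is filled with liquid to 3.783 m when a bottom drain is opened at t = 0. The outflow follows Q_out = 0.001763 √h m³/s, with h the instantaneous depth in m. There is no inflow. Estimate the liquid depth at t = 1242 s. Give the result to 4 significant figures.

Mass balance (ρ constant): A dh/dt = −0.001763 √h.
∫ h^(−1/2) dh = −(0.001763/A) ∫ dt, giving 2√h = 2√h₀ − (0.001763/A) t.
√h = √3.783 − 0.001763·1242/(2·0.7366) = 1.94499 − 1.48632 = 0.458674.
h = 0.458674² = 0.210382 m.

0.2104 m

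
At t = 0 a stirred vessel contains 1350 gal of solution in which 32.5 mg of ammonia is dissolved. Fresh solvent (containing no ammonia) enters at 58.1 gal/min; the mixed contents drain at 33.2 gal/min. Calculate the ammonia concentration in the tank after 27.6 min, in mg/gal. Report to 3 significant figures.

0.00922 mg/gal

Let m(t) be the amount of ammonia. Volume: V(t) = V₀ + (Q_in − Q_out) t = 1350 + 24.900 t; V(27.6) = 2037.2 gal.
Solute balance: dm/dt = 0 − Q_out C = −Q_out m/V(t).
dm/m = −Q_out dt/(V₀ + 24.900 t); integrating gives ln(m/m₀) = −(Q_out/(Q_in−Q_out)) ln(V/V₀).
m = m₀ (V₀/V)^(Q_out/(Q_in−Q_out)) = 32.5 × (1350/2037.2)^(1.3333) = 18.776 mg.
C = m/V = 18.776/2037.2 = 0.0092164 mg/gal.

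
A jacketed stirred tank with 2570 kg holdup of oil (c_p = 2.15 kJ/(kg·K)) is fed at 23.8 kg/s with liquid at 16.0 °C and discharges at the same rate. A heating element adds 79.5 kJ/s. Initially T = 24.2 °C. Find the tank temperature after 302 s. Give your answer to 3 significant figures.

18.0 °C

M c_p dT/dt = ṁ c_p (T_in − T) + Q̇.
τ = M/ṁ = 107.98 s; T_ss = T_in + Q̇/(ṁ c_p) = 16.0 + 79.5/(23.8·2.15) = 17.554 °C.
Solution: T(t) = T_ss + (T₀ − T_ss) e^(−t/τ).
T(302) = 17.554 + (6.6464)·e^(−302/107.98) = 17.554 + (6.6464)·0.061009 = 17.959 °C.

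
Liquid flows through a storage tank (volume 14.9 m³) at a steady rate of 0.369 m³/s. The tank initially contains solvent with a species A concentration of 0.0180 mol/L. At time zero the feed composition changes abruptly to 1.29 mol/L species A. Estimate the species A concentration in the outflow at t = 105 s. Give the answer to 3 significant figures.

Accumulation = in − out for the solute gives V dC/dt = Q(C_in − C).
Time constant τ = V/Q = 14.9/0.369 = 40.379 s.
Solution: C(t) = C_in + (C₀ − C_in) e^(−t/τ).
C(105) = 1.29 + (0.0180 − 1.29)·e^(−105/40.379) = 1.29 + (-1.2720)·0.074249 = 1.1956 mol/L.

1.20 mol/L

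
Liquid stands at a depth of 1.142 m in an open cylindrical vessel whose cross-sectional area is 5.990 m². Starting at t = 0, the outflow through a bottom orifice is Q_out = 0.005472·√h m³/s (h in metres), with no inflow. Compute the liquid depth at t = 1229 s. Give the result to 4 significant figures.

Volume balance on the tank: A dh/dt = −0.005472 √h.
Separate and integrate: 2(√h − √h₀) = −(0.005472/A) t.
√h = √1.142 − 0.005472·1229/(2·5.990) = 1.06864 − 0.561360 = 0.507284.
h = 0.507284² = 0.257337 m.

0.2573 m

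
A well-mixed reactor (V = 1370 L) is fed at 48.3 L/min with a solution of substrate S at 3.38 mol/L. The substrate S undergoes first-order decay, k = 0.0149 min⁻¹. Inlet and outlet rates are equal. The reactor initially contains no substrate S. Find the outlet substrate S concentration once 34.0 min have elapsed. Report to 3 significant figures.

V dC/dt = Q(C_in − C) − k V C.
dC/dt = (Q/V) C_in − (Q/V + k) C; effective rate a = Q/V + k = 0.035255 + 0.0149 = 0.050155 min⁻¹.
C_ss = Q C_in/(Q + kV) = 2.3759 mol/L; C(t) = C_ss + (C₀ − C_ss) e^(−a t).
C(34.0) = 2.3759 + (-2.3759)·e^(−0.050155·34.0) = 2.3759 + (-2.3759)·0.18172 = 1.9441 mol/L.

1.94 mol/L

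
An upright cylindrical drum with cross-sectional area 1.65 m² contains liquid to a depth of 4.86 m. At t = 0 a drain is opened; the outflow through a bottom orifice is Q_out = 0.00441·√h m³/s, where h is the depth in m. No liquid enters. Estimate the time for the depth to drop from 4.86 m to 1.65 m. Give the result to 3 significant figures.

A dh/dt = −Q_out = −0.00441 √h.
∫ h^(−1/2) dh = −(0.00441/A) ∫ dt, giving 2√h = 2√h₀ − (0.00441/A) t.
t = 2A(√h₀ − √h)/0.00441 = 2·1.65·(√4.86 − √1.65)/0.00441
  = 3.3000 × (2.2045 − 1.2845) / 0.00441 = 688.45 s.

688 s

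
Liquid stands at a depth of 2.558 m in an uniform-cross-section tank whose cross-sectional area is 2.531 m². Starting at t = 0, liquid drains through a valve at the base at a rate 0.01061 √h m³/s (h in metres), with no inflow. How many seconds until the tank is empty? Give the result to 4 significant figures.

763.1 s

Accumulation of liquid (constant cross-section A): A dh/dt = −0.01061 √h.
Separate and integrate: 2(√h − √h₀) = −(0.01061/A) t.
Set h = 0: 2√h₀ = (0.01061/A) t_empty ⇒ t_empty = 2A√h₀/0.01061.
t_empty = 2·2.531·√2.558/0.01061 = 5.06200·1.59937/0.01061 = 763.057 s.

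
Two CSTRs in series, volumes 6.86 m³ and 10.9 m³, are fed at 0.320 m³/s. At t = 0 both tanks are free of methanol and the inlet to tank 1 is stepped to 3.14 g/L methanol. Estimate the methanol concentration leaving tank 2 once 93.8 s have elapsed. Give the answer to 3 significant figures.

Time constants: τᵢ = Vᵢ/Q for each well-mixed tank.
τ₁ = 6.86/0.320 = 21.438 s; τ₂ = 10.9/0.320 = 34.062 s.
Tank 1: C₁ = C_in(1 − e^(−t/τ₁)). Tank 2 (τ₁ ≠ τ₂): C₂ = C_in[1 − (τ₁ e^(−t/τ₁) − τ₂ e^(−t/τ₂))/(τ₁ − τ₂)].
At t = 93.8: e^(−t/τ₁) = 0.012582, e^(−t/τ₂) = 0.063688.
C₂ = 3.14·[1 − (21.438·0.012582 − 34.062·0.063688)/(-12.625)] = 3.14·0.84953 = 2.6675 g/L.

2.67 g/L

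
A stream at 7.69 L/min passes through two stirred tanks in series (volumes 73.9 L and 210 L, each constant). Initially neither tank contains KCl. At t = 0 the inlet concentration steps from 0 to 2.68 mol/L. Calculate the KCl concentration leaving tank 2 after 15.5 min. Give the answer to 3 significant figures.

Species balance on tank i: dCᵢ/dt = (Cᵢ₋₁ − Cᵢ)/τᵢ with τᵢ = Vᵢ/Q.
τ₁ = 73.9/7.69 = 9.6099 min; τ₂ = 210/7.69 = 27.308 min.
Tank 1: C₁ = C_in(1 − e^(−t/τ₁)). Tank 2 (τ₁ ≠ τ₂): C₂ = C_in[1 − (τ₁ e^(−t/τ₁) − τ₂ e^(−t/τ₂))/(τ₁ − τ₂)].
At t = 15.5: e^(−t/τ₁) = 0.19930, e^(−t/τ₂) = 0.56689.
C₂ = 2.68·[1 − (9.6099·0.19930 − 27.308·0.56689)/(-17.698)] = 2.68·0.23352 = 0.62584 mol/L.

0.626 mol/L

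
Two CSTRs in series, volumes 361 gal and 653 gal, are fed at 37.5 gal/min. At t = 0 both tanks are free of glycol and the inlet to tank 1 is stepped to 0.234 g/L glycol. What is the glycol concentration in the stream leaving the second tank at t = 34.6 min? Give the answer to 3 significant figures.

0.170 g/L

Each tank obeys Vᵢ dCᵢ/dt = Q(Cᵢ₋₁ − Cᵢ), so τᵢ = Vᵢ/Q.
τ₁ = 361/37.5 = 9.6267 min; τ₂ = 653/37.5 = 17.413 min.
Tank 1: C₁ = C_in(1 − e^(−t/τ₁)). Tank 2 (τ₁ ≠ τ₂): C₂ = C_in[1 − (τ₁ e^(−t/τ₁) − τ₂ e^(−t/τ₂))/(τ₁ − τ₂)].
At t = 34.6: e^(−t/τ₁) = 0.027483, e^(−t/τ₂) = 0.13711.
C₂ = 0.234·[1 − (9.6267·0.027483 − 17.413·0.13711)/(-7.7867)] = 0.234·0.72736 = 0.17020 g/L.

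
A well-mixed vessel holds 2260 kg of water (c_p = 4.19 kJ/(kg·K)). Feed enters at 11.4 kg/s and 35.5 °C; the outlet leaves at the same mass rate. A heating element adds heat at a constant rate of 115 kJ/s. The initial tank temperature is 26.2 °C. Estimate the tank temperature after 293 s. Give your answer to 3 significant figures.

35.2 °C

M c_p dT/dt = ṁ c_p (T_in − T) + Q̇.
τ = M/ṁ = 198.25 s; T_ss = T_in + Q̇/(ṁ c_p) = 35.5 + 115/(11.4·4.19) = 37.908 °C.
T approaches T_ss exponentially: T(t) = T_ss + (T₀ − T_ss) e^(−t/τ).
T(293) = 37.908 + (-11.708)·e^(−293/198.25) = 37.908 + (-11.708)·0.22810 = 35.237 °C.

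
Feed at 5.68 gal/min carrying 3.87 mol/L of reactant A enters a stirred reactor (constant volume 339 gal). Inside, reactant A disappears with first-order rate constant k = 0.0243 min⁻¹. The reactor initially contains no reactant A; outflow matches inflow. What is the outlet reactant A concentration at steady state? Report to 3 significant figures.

1.58 mol/L

Species balance: V dC/dt = Q C_in − Q C − k V C.
At steady state: 0 = Q C_in − (Q + kV) C_ss, so C_ss = Q C_in/(Q + kV).
C_ss = 5.68·3.87/(5.68 + 0.0243·339) = 21.982/13.918 = 1.5794 mol/L.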